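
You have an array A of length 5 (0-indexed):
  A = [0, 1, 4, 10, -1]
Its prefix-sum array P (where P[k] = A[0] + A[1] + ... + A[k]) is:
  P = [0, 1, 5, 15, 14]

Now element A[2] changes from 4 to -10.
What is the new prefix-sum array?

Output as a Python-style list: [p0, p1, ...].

Answer: [0, 1, -9, 1, 0]

Derivation:
Change: A[2] 4 -> -10, delta = -14
P[k] for k < 2: unchanged (A[2] not included)
P[k] for k >= 2: shift by delta = -14
  P[0] = 0 + 0 = 0
  P[1] = 1 + 0 = 1
  P[2] = 5 + -14 = -9
  P[3] = 15 + -14 = 1
  P[4] = 14 + -14 = 0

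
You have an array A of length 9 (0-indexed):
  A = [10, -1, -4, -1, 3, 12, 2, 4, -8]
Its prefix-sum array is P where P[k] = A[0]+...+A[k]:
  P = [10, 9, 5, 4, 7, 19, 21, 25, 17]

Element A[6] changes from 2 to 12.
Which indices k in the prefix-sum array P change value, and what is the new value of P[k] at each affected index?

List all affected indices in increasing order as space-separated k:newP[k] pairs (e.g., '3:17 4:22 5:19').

P[k] = A[0] + ... + A[k]
P[k] includes A[6] iff k >= 6
Affected indices: 6, 7, ..., 8; delta = 10
  P[6]: 21 + 10 = 31
  P[7]: 25 + 10 = 35
  P[8]: 17 + 10 = 27

Answer: 6:31 7:35 8:27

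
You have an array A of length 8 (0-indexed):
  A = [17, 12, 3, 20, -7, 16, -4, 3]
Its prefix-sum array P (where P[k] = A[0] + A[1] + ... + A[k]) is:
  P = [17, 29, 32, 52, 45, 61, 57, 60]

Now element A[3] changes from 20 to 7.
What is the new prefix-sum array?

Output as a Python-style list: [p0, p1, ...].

Answer: [17, 29, 32, 39, 32, 48, 44, 47]

Derivation:
Change: A[3] 20 -> 7, delta = -13
P[k] for k < 3: unchanged (A[3] not included)
P[k] for k >= 3: shift by delta = -13
  P[0] = 17 + 0 = 17
  P[1] = 29 + 0 = 29
  P[2] = 32 + 0 = 32
  P[3] = 52 + -13 = 39
  P[4] = 45 + -13 = 32
  P[5] = 61 + -13 = 48
  P[6] = 57 + -13 = 44
  P[7] = 60 + -13 = 47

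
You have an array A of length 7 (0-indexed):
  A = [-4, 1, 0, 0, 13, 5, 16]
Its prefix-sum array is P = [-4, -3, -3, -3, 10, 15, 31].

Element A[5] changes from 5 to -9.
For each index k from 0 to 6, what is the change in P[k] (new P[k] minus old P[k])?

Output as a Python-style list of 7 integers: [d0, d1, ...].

Answer: [0, 0, 0, 0, 0, -14, -14]

Derivation:
Element change: A[5] 5 -> -9, delta = -14
For k < 5: P[k] unchanged, delta_P[k] = 0
For k >= 5: P[k] shifts by exactly -14
Delta array: [0, 0, 0, 0, 0, -14, -14]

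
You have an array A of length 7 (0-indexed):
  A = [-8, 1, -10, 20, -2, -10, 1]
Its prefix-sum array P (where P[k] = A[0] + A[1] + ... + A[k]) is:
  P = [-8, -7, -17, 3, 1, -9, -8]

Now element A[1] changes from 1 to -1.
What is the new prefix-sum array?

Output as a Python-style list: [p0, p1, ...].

Answer: [-8, -9, -19, 1, -1, -11, -10]

Derivation:
Change: A[1] 1 -> -1, delta = -2
P[k] for k < 1: unchanged (A[1] not included)
P[k] for k >= 1: shift by delta = -2
  P[0] = -8 + 0 = -8
  P[1] = -7 + -2 = -9
  P[2] = -17 + -2 = -19
  P[3] = 3 + -2 = 1
  P[4] = 1 + -2 = -1
  P[5] = -9 + -2 = -11
  P[6] = -8 + -2 = -10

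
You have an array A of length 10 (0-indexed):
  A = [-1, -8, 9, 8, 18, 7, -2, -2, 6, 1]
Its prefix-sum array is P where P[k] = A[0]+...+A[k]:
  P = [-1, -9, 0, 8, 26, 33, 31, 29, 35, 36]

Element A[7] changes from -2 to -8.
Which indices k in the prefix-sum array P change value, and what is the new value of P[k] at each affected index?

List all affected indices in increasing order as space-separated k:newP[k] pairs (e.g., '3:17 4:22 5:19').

P[k] = A[0] + ... + A[k]
P[k] includes A[7] iff k >= 7
Affected indices: 7, 8, ..., 9; delta = -6
  P[7]: 29 + -6 = 23
  P[8]: 35 + -6 = 29
  P[9]: 36 + -6 = 30

Answer: 7:23 8:29 9:30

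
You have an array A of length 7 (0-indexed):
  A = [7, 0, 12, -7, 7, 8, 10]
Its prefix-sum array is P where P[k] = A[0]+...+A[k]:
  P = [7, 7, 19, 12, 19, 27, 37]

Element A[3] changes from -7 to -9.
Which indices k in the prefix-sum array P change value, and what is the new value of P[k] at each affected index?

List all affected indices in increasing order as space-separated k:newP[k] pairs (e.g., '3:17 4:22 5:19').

P[k] = A[0] + ... + A[k]
P[k] includes A[3] iff k >= 3
Affected indices: 3, 4, ..., 6; delta = -2
  P[3]: 12 + -2 = 10
  P[4]: 19 + -2 = 17
  P[5]: 27 + -2 = 25
  P[6]: 37 + -2 = 35

Answer: 3:10 4:17 5:25 6:35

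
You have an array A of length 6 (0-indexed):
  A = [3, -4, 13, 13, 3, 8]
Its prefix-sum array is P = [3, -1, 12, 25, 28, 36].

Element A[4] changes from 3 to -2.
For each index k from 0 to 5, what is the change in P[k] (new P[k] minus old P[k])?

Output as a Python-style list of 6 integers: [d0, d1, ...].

Answer: [0, 0, 0, 0, -5, -5]

Derivation:
Element change: A[4] 3 -> -2, delta = -5
For k < 4: P[k] unchanged, delta_P[k] = 0
For k >= 4: P[k] shifts by exactly -5
Delta array: [0, 0, 0, 0, -5, -5]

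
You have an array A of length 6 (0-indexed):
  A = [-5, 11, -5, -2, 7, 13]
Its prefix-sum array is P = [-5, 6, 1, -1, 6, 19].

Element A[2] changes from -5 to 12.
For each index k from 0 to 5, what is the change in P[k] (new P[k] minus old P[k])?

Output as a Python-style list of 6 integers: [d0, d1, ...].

Element change: A[2] -5 -> 12, delta = 17
For k < 2: P[k] unchanged, delta_P[k] = 0
For k >= 2: P[k] shifts by exactly 17
Delta array: [0, 0, 17, 17, 17, 17]

Answer: [0, 0, 17, 17, 17, 17]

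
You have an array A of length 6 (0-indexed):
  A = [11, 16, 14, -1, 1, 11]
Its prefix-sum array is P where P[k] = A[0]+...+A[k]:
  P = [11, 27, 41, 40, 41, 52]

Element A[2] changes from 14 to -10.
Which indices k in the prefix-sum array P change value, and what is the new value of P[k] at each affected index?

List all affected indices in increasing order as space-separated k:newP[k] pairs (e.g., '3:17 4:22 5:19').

Answer: 2:17 3:16 4:17 5:28

Derivation:
P[k] = A[0] + ... + A[k]
P[k] includes A[2] iff k >= 2
Affected indices: 2, 3, ..., 5; delta = -24
  P[2]: 41 + -24 = 17
  P[3]: 40 + -24 = 16
  P[4]: 41 + -24 = 17
  P[5]: 52 + -24 = 28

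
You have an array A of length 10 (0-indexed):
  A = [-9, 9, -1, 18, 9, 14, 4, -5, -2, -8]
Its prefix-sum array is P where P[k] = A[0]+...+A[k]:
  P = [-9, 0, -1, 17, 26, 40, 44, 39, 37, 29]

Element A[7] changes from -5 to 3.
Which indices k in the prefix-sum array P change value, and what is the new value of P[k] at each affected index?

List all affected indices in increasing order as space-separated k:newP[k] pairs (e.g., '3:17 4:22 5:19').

P[k] = A[0] + ... + A[k]
P[k] includes A[7] iff k >= 7
Affected indices: 7, 8, ..., 9; delta = 8
  P[7]: 39 + 8 = 47
  P[8]: 37 + 8 = 45
  P[9]: 29 + 8 = 37

Answer: 7:47 8:45 9:37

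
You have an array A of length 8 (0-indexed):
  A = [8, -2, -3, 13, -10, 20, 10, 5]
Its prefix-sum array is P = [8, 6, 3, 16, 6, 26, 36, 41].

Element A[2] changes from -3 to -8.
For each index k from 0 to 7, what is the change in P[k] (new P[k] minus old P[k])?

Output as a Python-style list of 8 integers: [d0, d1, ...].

Answer: [0, 0, -5, -5, -5, -5, -5, -5]

Derivation:
Element change: A[2] -3 -> -8, delta = -5
For k < 2: P[k] unchanged, delta_P[k] = 0
For k >= 2: P[k] shifts by exactly -5
Delta array: [0, 0, -5, -5, -5, -5, -5, -5]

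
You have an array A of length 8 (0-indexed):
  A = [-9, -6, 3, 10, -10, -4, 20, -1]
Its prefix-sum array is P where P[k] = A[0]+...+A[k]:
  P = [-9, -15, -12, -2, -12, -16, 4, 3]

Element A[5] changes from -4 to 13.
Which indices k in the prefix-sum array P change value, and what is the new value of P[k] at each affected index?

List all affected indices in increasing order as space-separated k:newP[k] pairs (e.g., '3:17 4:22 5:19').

Answer: 5:1 6:21 7:20

Derivation:
P[k] = A[0] + ... + A[k]
P[k] includes A[5] iff k >= 5
Affected indices: 5, 6, ..., 7; delta = 17
  P[5]: -16 + 17 = 1
  P[6]: 4 + 17 = 21
  P[7]: 3 + 17 = 20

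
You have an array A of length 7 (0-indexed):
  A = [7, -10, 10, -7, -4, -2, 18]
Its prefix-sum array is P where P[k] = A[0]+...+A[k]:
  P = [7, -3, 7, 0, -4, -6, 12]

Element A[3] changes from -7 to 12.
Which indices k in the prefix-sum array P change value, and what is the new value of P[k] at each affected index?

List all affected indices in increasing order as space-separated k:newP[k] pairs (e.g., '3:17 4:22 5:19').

P[k] = A[0] + ... + A[k]
P[k] includes A[3] iff k >= 3
Affected indices: 3, 4, ..., 6; delta = 19
  P[3]: 0 + 19 = 19
  P[4]: -4 + 19 = 15
  P[5]: -6 + 19 = 13
  P[6]: 12 + 19 = 31

Answer: 3:19 4:15 5:13 6:31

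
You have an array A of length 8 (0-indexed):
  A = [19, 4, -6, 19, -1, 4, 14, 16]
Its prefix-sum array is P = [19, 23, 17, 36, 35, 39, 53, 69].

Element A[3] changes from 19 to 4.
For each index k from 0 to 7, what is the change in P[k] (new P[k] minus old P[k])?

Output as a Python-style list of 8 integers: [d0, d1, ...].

Element change: A[3] 19 -> 4, delta = -15
For k < 3: P[k] unchanged, delta_P[k] = 0
For k >= 3: P[k] shifts by exactly -15
Delta array: [0, 0, 0, -15, -15, -15, -15, -15]

Answer: [0, 0, 0, -15, -15, -15, -15, -15]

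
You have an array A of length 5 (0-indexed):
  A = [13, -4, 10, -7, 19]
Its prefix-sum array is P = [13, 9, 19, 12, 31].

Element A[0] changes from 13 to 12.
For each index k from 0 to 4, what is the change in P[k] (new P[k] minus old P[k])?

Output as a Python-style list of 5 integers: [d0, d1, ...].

Element change: A[0] 13 -> 12, delta = -1
For k < 0: P[k] unchanged, delta_P[k] = 0
For k >= 0: P[k] shifts by exactly -1
Delta array: [-1, -1, -1, -1, -1]

Answer: [-1, -1, -1, -1, -1]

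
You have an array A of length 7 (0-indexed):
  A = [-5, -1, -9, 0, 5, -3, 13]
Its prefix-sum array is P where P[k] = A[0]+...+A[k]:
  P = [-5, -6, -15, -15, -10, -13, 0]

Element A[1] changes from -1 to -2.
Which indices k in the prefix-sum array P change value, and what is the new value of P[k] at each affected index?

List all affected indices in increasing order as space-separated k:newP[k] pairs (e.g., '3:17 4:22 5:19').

Answer: 1:-7 2:-16 3:-16 4:-11 5:-14 6:-1

Derivation:
P[k] = A[0] + ... + A[k]
P[k] includes A[1] iff k >= 1
Affected indices: 1, 2, ..., 6; delta = -1
  P[1]: -6 + -1 = -7
  P[2]: -15 + -1 = -16
  P[3]: -15 + -1 = -16
  P[4]: -10 + -1 = -11
  P[5]: -13 + -1 = -14
  P[6]: 0 + -1 = -1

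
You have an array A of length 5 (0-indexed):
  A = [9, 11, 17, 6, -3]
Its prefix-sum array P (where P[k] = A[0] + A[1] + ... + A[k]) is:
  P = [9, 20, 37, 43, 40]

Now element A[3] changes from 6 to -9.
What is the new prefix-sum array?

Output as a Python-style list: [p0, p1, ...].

Change: A[3] 6 -> -9, delta = -15
P[k] for k < 3: unchanged (A[3] not included)
P[k] for k >= 3: shift by delta = -15
  P[0] = 9 + 0 = 9
  P[1] = 20 + 0 = 20
  P[2] = 37 + 0 = 37
  P[3] = 43 + -15 = 28
  P[4] = 40 + -15 = 25

Answer: [9, 20, 37, 28, 25]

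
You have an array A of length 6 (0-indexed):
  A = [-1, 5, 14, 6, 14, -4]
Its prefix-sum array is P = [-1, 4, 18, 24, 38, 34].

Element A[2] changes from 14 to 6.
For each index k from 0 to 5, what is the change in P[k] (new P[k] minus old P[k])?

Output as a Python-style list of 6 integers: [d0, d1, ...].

Element change: A[2] 14 -> 6, delta = -8
For k < 2: P[k] unchanged, delta_P[k] = 0
For k >= 2: P[k] shifts by exactly -8
Delta array: [0, 0, -8, -8, -8, -8]

Answer: [0, 0, -8, -8, -8, -8]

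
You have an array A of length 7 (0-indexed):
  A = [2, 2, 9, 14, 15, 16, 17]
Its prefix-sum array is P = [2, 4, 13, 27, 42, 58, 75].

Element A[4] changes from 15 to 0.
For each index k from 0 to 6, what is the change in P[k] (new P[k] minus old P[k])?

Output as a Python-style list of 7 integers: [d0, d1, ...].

Element change: A[4] 15 -> 0, delta = -15
For k < 4: P[k] unchanged, delta_P[k] = 0
For k >= 4: P[k] shifts by exactly -15
Delta array: [0, 0, 0, 0, -15, -15, -15]

Answer: [0, 0, 0, 0, -15, -15, -15]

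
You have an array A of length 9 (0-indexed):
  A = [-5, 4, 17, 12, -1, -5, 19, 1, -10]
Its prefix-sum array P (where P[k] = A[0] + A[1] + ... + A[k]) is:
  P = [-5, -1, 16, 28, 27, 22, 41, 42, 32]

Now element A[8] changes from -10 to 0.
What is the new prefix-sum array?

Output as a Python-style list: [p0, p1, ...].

Answer: [-5, -1, 16, 28, 27, 22, 41, 42, 42]

Derivation:
Change: A[8] -10 -> 0, delta = 10
P[k] for k < 8: unchanged (A[8] not included)
P[k] for k >= 8: shift by delta = 10
  P[0] = -5 + 0 = -5
  P[1] = -1 + 0 = -1
  P[2] = 16 + 0 = 16
  P[3] = 28 + 0 = 28
  P[4] = 27 + 0 = 27
  P[5] = 22 + 0 = 22
  P[6] = 41 + 0 = 41
  P[7] = 42 + 0 = 42
  P[8] = 32 + 10 = 42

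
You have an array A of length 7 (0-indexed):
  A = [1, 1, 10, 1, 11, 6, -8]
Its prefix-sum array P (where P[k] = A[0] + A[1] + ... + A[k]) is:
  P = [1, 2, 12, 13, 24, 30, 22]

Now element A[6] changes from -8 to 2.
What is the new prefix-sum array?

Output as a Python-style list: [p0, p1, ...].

Answer: [1, 2, 12, 13, 24, 30, 32]

Derivation:
Change: A[6] -8 -> 2, delta = 10
P[k] for k < 6: unchanged (A[6] not included)
P[k] for k >= 6: shift by delta = 10
  P[0] = 1 + 0 = 1
  P[1] = 2 + 0 = 2
  P[2] = 12 + 0 = 12
  P[3] = 13 + 0 = 13
  P[4] = 24 + 0 = 24
  P[5] = 30 + 0 = 30
  P[6] = 22 + 10 = 32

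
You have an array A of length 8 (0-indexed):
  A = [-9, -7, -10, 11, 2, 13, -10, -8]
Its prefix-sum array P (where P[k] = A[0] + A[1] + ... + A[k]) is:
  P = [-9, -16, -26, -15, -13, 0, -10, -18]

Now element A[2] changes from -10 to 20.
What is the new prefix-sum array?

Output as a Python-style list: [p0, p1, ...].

Change: A[2] -10 -> 20, delta = 30
P[k] for k < 2: unchanged (A[2] not included)
P[k] for k >= 2: shift by delta = 30
  P[0] = -9 + 0 = -9
  P[1] = -16 + 0 = -16
  P[2] = -26 + 30 = 4
  P[3] = -15 + 30 = 15
  P[4] = -13 + 30 = 17
  P[5] = 0 + 30 = 30
  P[6] = -10 + 30 = 20
  P[7] = -18 + 30 = 12

Answer: [-9, -16, 4, 15, 17, 30, 20, 12]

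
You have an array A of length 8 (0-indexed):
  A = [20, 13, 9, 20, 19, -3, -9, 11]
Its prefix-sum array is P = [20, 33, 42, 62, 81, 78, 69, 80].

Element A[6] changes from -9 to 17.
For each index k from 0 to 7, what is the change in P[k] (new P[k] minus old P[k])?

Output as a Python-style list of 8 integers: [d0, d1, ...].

Answer: [0, 0, 0, 0, 0, 0, 26, 26]

Derivation:
Element change: A[6] -9 -> 17, delta = 26
For k < 6: P[k] unchanged, delta_P[k] = 0
For k >= 6: P[k] shifts by exactly 26
Delta array: [0, 0, 0, 0, 0, 0, 26, 26]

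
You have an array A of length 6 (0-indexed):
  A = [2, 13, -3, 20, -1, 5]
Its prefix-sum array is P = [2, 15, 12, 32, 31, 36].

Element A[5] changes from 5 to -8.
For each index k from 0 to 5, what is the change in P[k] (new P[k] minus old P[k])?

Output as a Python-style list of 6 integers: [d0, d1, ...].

Answer: [0, 0, 0, 0, 0, -13]

Derivation:
Element change: A[5] 5 -> -8, delta = -13
For k < 5: P[k] unchanged, delta_P[k] = 0
For k >= 5: P[k] shifts by exactly -13
Delta array: [0, 0, 0, 0, 0, -13]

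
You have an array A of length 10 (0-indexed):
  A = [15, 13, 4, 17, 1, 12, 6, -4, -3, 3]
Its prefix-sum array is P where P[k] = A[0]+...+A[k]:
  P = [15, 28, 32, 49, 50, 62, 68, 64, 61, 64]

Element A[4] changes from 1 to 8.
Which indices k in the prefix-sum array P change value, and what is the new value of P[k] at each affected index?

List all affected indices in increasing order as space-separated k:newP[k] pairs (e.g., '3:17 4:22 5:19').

Answer: 4:57 5:69 6:75 7:71 8:68 9:71

Derivation:
P[k] = A[0] + ... + A[k]
P[k] includes A[4] iff k >= 4
Affected indices: 4, 5, ..., 9; delta = 7
  P[4]: 50 + 7 = 57
  P[5]: 62 + 7 = 69
  P[6]: 68 + 7 = 75
  P[7]: 64 + 7 = 71
  P[8]: 61 + 7 = 68
  P[9]: 64 + 7 = 71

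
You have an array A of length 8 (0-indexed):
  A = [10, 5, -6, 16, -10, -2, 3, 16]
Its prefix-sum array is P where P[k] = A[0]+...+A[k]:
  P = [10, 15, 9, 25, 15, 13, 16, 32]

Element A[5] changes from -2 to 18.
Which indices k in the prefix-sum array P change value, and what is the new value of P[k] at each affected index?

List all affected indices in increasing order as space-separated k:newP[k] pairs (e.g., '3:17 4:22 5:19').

Answer: 5:33 6:36 7:52

Derivation:
P[k] = A[0] + ... + A[k]
P[k] includes A[5] iff k >= 5
Affected indices: 5, 6, ..., 7; delta = 20
  P[5]: 13 + 20 = 33
  P[6]: 16 + 20 = 36
  P[7]: 32 + 20 = 52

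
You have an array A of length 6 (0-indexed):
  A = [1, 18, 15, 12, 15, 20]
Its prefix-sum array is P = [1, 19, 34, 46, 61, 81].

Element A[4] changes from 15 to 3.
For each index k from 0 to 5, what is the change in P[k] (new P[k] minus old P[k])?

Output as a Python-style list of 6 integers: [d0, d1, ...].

Element change: A[4] 15 -> 3, delta = -12
For k < 4: P[k] unchanged, delta_P[k] = 0
For k >= 4: P[k] shifts by exactly -12
Delta array: [0, 0, 0, 0, -12, -12]

Answer: [0, 0, 0, 0, -12, -12]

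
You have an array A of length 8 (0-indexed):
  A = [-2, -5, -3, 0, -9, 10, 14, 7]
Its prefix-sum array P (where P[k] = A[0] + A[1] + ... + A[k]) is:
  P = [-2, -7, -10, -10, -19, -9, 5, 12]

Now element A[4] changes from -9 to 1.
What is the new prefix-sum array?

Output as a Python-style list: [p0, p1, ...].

Change: A[4] -9 -> 1, delta = 10
P[k] for k < 4: unchanged (A[4] not included)
P[k] for k >= 4: shift by delta = 10
  P[0] = -2 + 0 = -2
  P[1] = -7 + 0 = -7
  P[2] = -10 + 0 = -10
  P[3] = -10 + 0 = -10
  P[4] = -19 + 10 = -9
  P[5] = -9 + 10 = 1
  P[6] = 5 + 10 = 15
  P[7] = 12 + 10 = 22

Answer: [-2, -7, -10, -10, -9, 1, 15, 22]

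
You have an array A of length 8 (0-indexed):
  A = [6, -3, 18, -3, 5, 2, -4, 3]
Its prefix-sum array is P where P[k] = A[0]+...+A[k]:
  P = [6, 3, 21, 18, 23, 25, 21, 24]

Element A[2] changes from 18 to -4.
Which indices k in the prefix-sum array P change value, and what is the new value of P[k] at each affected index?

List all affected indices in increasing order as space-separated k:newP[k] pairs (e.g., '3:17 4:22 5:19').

Answer: 2:-1 3:-4 4:1 5:3 6:-1 7:2

Derivation:
P[k] = A[0] + ... + A[k]
P[k] includes A[2] iff k >= 2
Affected indices: 2, 3, ..., 7; delta = -22
  P[2]: 21 + -22 = -1
  P[3]: 18 + -22 = -4
  P[4]: 23 + -22 = 1
  P[5]: 25 + -22 = 3
  P[6]: 21 + -22 = -1
  P[7]: 24 + -22 = 2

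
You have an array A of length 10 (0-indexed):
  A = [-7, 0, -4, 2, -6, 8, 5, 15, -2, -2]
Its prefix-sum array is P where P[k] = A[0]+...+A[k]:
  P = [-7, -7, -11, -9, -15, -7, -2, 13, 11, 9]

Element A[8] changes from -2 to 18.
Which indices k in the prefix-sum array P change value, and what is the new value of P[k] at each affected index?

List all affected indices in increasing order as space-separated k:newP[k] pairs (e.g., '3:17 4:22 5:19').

P[k] = A[0] + ... + A[k]
P[k] includes A[8] iff k >= 8
Affected indices: 8, 9, ..., 9; delta = 20
  P[8]: 11 + 20 = 31
  P[9]: 9 + 20 = 29

Answer: 8:31 9:29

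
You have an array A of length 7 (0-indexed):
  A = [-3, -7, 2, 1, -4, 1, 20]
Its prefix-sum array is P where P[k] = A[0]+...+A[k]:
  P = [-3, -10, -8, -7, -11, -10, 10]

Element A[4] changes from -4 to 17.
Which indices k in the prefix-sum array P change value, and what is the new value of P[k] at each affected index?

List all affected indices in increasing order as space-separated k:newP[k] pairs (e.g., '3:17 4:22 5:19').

P[k] = A[0] + ... + A[k]
P[k] includes A[4] iff k >= 4
Affected indices: 4, 5, ..., 6; delta = 21
  P[4]: -11 + 21 = 10
  P[5]: -10 + 21 = 11
  P[6]: 10 + 21 = 31

Answer: 4:10 5:11 6:31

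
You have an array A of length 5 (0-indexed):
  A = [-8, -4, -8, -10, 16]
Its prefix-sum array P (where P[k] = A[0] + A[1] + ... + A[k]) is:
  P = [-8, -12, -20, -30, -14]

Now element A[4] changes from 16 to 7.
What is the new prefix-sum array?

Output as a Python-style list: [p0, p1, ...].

Change: A[4] 16 -> 7, delta = -9
P[k] for k < 4: unchanged (A[4] not included)
P[k] for k >= 4: shift by delta = -9
  P[0] = -8 + 0 = -8
  P[1] = -12 + 0 = -12
  P[2] = -20 + 0 = -20
  P[3] = -30 + 0 = -30
  P[4] = -14 + -9 = -23

Answer: [-8, -12, -20, -30, -23]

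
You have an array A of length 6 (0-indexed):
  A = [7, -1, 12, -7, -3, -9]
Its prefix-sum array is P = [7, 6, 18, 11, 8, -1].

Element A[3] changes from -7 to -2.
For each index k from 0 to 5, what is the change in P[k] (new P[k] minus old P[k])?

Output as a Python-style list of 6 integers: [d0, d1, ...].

Answer: [0, 0, 0, 5, 5, 5]

Derivation:
Element change: A[3] -7 -> -2, delta = 5
For k < 3: P[k] unchanged, delta_P[k] = 0
For k >= 3: P[k] shifts by exactly 5
Delta array: [0, 0, 0, 5, 5, 5]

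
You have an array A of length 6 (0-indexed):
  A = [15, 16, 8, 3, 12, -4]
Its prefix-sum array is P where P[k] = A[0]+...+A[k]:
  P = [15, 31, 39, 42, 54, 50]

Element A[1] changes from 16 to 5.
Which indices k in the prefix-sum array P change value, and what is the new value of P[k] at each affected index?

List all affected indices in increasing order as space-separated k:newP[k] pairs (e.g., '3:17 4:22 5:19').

P[k] = A[0] + ... + A[k]
P[k] includes A[1] iff k >= 1
Affected indices: 1, 2, ..., 5; delta = -11
  P[1]: 31 + -11 = 20
  P[2]: 39 + -11 = 28
  P[3]: 42 + -11 = 31
  P[4]: 54 + -11 = 43
  P[5]: 50 + -11 = 39

Answer: 1:20 2:28 3:31 4:43 5:39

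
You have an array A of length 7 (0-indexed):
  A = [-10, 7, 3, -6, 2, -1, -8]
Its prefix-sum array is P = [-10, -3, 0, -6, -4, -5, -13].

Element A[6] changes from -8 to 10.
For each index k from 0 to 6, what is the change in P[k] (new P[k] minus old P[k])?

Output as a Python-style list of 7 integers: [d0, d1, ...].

Element change: A[6] -8 -> 10, delta = 18
For k < 6: P[k] unchanged, delta_P[k] = 0
For k >= 6: P[k] shifts by exactly 18
Delta array: [0, 0, 0, 0, 0, 0, 18]

Answer: [0, 0, 0, 0, 0, 0, 18]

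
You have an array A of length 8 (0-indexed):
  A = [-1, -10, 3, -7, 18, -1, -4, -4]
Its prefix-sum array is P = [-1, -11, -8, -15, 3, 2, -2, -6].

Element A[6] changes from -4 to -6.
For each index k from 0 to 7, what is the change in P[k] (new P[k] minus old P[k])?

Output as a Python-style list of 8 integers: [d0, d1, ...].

Answer: [0, 0, 0, 0, 0, 0, -2, -2]

Derivation:
Element change: A[6] -4 -> -6, delta = -2
For k < 6: P[k] unchanged, delta_P[k] = 0
For k >= 6: P[k] shifts by exactly -2
Delta array: [0, 0, 0, 0, 0, 0, -2, -2]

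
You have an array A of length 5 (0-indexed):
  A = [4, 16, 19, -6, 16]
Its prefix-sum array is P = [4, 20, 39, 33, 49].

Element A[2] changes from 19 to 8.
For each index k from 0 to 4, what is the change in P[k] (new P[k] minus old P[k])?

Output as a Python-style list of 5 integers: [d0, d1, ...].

Answer: [0, 0, -11, -11, -11]

Derivation:
Element change: A[2] 19 -> 8, delta = -11
For k < 2: P[k] unchanged, delta_P[k] = 0
For k >= 2: P[k] shifts by exactly -11
Delta array: [0, 0, -11, -11, -11]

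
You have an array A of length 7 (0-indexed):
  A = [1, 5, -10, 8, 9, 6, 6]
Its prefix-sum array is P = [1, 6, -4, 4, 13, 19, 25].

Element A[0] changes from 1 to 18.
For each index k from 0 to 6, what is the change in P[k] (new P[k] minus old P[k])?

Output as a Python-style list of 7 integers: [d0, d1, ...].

Element change: A[0] 1 -> 18, delta = 17
For k < 0: P[k] unchanged, delta_P[k] = 0
For k >= 0: P[k] shifts by exactly 17
Delta array: [17, 17, 17, 17, 17, 17, 17]

Answer: [17, 17, 17, 17, 17, 17, 17]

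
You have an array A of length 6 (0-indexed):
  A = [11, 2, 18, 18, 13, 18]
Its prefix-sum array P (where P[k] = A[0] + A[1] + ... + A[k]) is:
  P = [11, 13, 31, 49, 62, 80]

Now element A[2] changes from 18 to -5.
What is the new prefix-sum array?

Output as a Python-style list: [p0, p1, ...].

Change: A[2] 18 -> -5, delta = -23
P[k] for k < 2: unchanged (A[2] not included)
P[k] for k >= 2: shift by delta = -23
  P[0] = 11 + 0 = 11
  P[1] = 13 + 0 = 13
  P[2] = 31 + -23 = 8
  P[3] = 49 + -23 = 26
  P[4] = 62 + -23 = 39
  P[5] = 80 + -23 = 57

Answer: [11, 13, 8, 26, 39, 57]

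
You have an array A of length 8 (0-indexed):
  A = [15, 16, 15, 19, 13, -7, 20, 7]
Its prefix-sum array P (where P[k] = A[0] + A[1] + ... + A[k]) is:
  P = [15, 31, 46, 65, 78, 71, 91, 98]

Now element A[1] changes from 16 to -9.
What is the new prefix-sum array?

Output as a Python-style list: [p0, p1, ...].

Change: A[1] 16 -> -9, delta = -25
P[k] for k < 1: unchanged (A[1] not included)
P[k] for k >= 1: shift by delta = -25
  P[0] = 15 + 0 = 15
  P[1] = 31 + -25 = 6
  P[2] = 46 + -25 = 21
  P[3] = 65 + -25 = 40
  P[4] = 78 + -25 = 53
  P[5] = 71 + -25 = 46
  P[6] = 91 + -25 = 66
  P[7] = 98 + -25 = 73

Answer: [15, 6, 21, 40, 53, 46, 66, 73]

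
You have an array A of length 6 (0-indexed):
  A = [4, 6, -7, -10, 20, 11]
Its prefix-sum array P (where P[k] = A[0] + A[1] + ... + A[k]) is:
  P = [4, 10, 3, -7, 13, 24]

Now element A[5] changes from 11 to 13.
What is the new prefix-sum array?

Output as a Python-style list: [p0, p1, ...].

Answer: [4, 10, 3, -7, 13, 26]

Derivation:
Change: A[5] 11 -> 13, delta = 2
P[k] for k < 5: unchanged (A[5] not included)
P[k] for k >= 5: shift by delta = 2
  P[0] = 4 + 0 = 4
  P[1] = 10 + 0 = 10
  P[2] = 3 + 0 = 3
  P[3] = -7 + 0 = -7
  P[4] = 13 + 0 = 13
  P[5] = 24 + 2 = 26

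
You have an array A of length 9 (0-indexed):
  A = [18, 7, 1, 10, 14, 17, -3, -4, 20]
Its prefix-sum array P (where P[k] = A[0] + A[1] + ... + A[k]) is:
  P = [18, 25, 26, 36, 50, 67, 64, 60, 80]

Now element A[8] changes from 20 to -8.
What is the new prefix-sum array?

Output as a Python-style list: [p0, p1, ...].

Answer: [18, 25, 26, 36, 50, 67, 64, 60, 52]

Derivation:
Change: A[8] 20 -> -8, delta = -28
P[k] for k < 8: unchanged (A[8] not included)
P[k] for k >= 8: shift by delta = -28
  P[0] = 18 + 0 = 18
  P[1] = 25 + 0 = 25
  P[2] = 26 + 0 = 26
  P[3] = 36 + 0 = 36
  P[4] = 50 + 0 = 50
  P[5] = 67 + 0 = 67
  P[6] = 64 + 0 = 64
  P[7] = 60 + 0 = 60
  P[8] = 80 + -28 = 52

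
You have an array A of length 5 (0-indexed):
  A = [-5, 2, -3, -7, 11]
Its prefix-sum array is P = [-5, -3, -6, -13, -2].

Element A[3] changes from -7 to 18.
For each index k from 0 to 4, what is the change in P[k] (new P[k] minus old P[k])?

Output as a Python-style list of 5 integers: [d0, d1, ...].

Answer: [0, 0, 0, 25, 25]

Derivation:
Element change: A[3] -7 -> 18, delta = 25
For k < 3: P[k] unchanged, delta_P[k] = 0
For k >= 3: P[k] shifts by exactly 25
Delta array: [0, 0, 0, 25, 25]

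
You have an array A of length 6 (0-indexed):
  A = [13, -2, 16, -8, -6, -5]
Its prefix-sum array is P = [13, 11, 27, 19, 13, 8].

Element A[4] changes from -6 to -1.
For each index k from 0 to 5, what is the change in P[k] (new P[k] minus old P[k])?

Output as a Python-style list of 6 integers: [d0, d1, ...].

Element change: A[4] -6 -> -1, delta = 5
For k < 4: P[k] unchanged, delta_P[k] = 0
For k >= 4: P[k] shifts by exactly 5
Delta array: [0, 0, 0, 0, 5, 5]

Answer: [0, 0, 0, 0, 5, 5]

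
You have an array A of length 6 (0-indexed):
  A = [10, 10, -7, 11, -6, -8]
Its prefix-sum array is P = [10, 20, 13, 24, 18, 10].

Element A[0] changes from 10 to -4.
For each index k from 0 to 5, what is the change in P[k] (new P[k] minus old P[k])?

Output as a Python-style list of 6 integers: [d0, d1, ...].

Element change: A[0] 10 -> -4, delta = -14
For k < 0: P[k] unchanged, delta_P[k] = 0
For k >= 0: P[k] shifts by exactly -14
Delta array: [-14, -14, -14, -14, -14, -14]

Answer: [-14, -14, -14, -14, -14, -14]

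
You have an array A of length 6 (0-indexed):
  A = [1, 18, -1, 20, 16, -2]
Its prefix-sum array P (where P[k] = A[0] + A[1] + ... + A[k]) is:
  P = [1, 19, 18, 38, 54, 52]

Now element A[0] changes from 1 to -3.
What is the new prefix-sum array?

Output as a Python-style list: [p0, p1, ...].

Change: A[0] 1 -> -3, delta = -4
P[k] for k < 0: unchanged (A[0] not included)
P[k] for k >= 0: shift by delta = -4
  P[0] = 1 + -4 = -3
  P[1] = 19 + -4 = 15
  P[2] = 18 + -4 = 14
  P[3] = 38 + -4 = 34
  P[4] = 54 + -4 = 50
  P[5] = 52 + -4 = 48

Answer: [-3, 15, 14, 34, 50, 48]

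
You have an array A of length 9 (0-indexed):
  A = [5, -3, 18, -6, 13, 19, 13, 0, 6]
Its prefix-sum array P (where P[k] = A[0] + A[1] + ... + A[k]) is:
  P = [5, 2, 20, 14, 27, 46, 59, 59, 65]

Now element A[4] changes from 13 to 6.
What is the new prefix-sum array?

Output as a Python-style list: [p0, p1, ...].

Answer: [5, 2, 20, 14, 20, 39, 52, 52, 58]

Derivation:
Change: A[4] 13 -> 6, delta = -7
P[k] for k < 4: unchanged (A[4] not included)
P[k] for k >= 4: shift by delta = -7
  P[0] = 5 + 0 = 5
  P[1] = 2 + 0 = 2
  P[2] = 20 + 0 = 20
  P[3] = 14 + 0 = 14
  P[4] = 27 + -7 = 20
  P[5] = 46 + -7 = 39
  P[6] = 59 + -7 = 52
  P[7] = 59 + -7 = 52
  P[8] = 65 + -7 = 58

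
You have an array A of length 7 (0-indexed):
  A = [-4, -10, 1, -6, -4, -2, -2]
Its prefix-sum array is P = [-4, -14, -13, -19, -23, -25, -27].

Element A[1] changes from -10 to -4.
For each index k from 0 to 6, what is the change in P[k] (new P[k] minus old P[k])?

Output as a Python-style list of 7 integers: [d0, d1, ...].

Element change: A[1] -10 -> -4, delta = 6
For k < 1: P[k] unchanged, delta_P[k] = 0
For k >= 1: P[k] shifts by exactly 6
Delta array: [0, 6, 6, 6, 6, 6, 6]

Answer: [0, 6, 6, 6, 6, 6, 6]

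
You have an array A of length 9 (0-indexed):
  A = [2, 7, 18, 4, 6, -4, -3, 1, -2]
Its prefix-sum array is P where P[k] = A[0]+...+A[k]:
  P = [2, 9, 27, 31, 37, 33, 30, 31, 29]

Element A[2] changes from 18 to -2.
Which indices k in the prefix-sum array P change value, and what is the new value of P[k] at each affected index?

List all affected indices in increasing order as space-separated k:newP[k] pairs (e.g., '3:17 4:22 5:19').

P[k] = A[0] + ... + A[k]
P[k] includes A[2] iff k >= 2
Affected indices: 2, 3, ..., 8; delta = -20
  P[2]: 27 + -20 = 7
  P[3]: 31 + -20 = 11
  P[4]: 37 + -20 = 17
  P[5]: 33 + -20 = 13
  P[6]: 30 + -20 = 10
  P[7]: 31 + -20 = 11
  P[8]: 29 + -20 = 9

Answer: 2:7 3:11 4:17 5:13 6:10 7:11 8:9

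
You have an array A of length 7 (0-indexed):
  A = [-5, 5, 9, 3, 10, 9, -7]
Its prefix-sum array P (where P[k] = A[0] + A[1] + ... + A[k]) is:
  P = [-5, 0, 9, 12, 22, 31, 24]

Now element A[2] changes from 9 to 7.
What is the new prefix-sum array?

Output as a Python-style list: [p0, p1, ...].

Answer: [-5, 0, 7, 10, 20, 29, 22]

Derivation:
Change: A[2] 9 -> 7, delta = -2
P[k] for k < 2: unchanged (A[2] not included)
P[k] for k >= 2: shift by delta = -2
  P[0] = -5 + 0 = -5
  P[1] = 0 + 0 = 0
  P[2] = 9 + -2 = 7
  P[3] = 12 + -2 = 10
  P[4] = 22 + -2 = 20
  P[5] = 31 + -2 = 29
  P[6] = 24 + -2 = 22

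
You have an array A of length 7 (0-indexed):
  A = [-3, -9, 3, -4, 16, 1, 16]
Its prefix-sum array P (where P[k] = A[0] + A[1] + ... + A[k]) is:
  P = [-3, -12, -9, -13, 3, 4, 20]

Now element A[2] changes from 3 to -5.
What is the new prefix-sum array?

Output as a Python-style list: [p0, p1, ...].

Change: A[2] 3 -> -5, delta = -8
P[k] for k < 2: unchanged (A[2] not included)
P[k] for k >= 2: shift by delta = -8
  P[0] = -3 + 0 = -3
  P[1] = -12 + 0 = -12
  P[2] = -9 + -8 = -17
  P[3] = -13 + -8 = -21
  P[4] = 3 + -8 = -5
  P[5] = 4 + -8 = -4
  P[6] = 20 + -8 = 12

Answer: [-3, -12, -17, -21, -5, -4, 12]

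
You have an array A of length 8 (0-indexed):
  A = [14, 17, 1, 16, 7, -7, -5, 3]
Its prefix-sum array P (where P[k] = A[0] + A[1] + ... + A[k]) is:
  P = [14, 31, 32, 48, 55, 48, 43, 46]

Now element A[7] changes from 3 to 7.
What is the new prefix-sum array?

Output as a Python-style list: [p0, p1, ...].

Change: A[7] 3 -> 7, delta = 4
P[k] for k < 7: unchanged (A[7] not included)
P[k] for k >= 7: shift by delta = 4
  P[0] = 14 + 0 = 14
  P[1] = 31 + 0 = 31
  P[2] = 32 + 0 = 32
  P[3] = 48 + 0 = 48
  P[4] = 55 + 0 = 55
  P[5] = 48 + 0 = 48
  P[6] = 43 + 0 = 43
  P[7] = 46 + 4 = 50

Answer: [14, 31, 32, 48, 55, 48, 43, 50]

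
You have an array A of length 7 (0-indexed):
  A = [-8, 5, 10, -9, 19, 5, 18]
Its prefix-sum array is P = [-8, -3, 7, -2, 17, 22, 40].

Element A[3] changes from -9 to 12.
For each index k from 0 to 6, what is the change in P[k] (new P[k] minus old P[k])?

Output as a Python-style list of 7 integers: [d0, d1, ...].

Element change: A[3] -9 -> 12, delta = 21
For k < 3: P[k] unchanged, delta_P[k] = 0
For k >= 3: P[k] shifts by exactly 21
Delta array: [0, 0, 0, 21, 21, 21, 21]

Answer: [0, 0, 0, 21, 21, 21, 21]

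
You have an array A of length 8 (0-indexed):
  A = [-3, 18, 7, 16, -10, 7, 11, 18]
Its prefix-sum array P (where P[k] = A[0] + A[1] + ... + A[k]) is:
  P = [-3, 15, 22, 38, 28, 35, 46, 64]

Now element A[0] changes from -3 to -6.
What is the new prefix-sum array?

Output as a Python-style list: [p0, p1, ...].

Change: A[0] -3 -> -6, delta = -3
P[k] for k < 0: unchanged (A[0] not included)
P[k] for k >= 0: shift by delta = -3
  P[0] = -3 + -3 = -6
  P[1] = 15 + -3 = 12
  P[2] = 22 + -3 = 19
  P[3] = 38 + -3 = 35
  P[4] = 28 + -3 = 25
  P[5] = 35 + -3 = 32
  P[6] = 46 + -3 = 43
  P[7] = 64 + -3 = 61

Answer: [-6, 12, 19, 35, 25, 32, 43, 61]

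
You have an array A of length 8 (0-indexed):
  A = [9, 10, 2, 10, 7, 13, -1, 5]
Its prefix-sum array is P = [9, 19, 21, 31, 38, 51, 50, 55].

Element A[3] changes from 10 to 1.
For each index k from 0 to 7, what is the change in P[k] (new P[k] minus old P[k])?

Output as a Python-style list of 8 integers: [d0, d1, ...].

Answer: [0, 0, 0, -9, -9, -9, -9, -9]

Derivation:
Element change: A[3] 10 -> 1, delta = -9
For k < 3: P[k] unchanged, delta_P[k] = 0
For k >= 3: P[k] shifts by exactly -9
Delta array: [0, 0, 0, -9, -9, -9, -9, -9]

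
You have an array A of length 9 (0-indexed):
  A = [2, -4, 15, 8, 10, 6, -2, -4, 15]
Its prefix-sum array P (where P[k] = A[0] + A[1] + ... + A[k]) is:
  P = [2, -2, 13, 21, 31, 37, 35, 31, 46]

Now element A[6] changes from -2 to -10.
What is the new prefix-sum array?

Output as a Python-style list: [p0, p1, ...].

Answer: [2, -2, 13, 21, 31, 37, 27, 23, 38]

Derivation:
Change: A[6] -2 -> -10, delta = -8
P[k] for k < 6: unchanged (A[6] not included)
P[k] for k >= 6: shift by delta = -8
  P[0] = 2 + 0 = 2
  P[1] = -2 + 0 = -2
  P[2] = 13 + 0 = 13
  P[3] = 21 + 0 = 21
  P[4] = 31 + 0 = 31
  P[5] = 37 + 0 = 37
  P[6] = 35 + -8 = 27
  P[7] = 31 + -8 = 23
  P[8] = 46 + -8 = 38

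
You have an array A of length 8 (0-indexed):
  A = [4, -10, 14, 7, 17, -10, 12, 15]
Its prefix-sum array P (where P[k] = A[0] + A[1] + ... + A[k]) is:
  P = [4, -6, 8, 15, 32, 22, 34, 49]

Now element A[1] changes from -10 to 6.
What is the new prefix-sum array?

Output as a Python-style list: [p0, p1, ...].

Change: A[1] -10 -> 6, delta = 16
P[k] for k < 1: unchanged (A[1] not included)
P[k] for k >= 1: shift by delta = 16
  P[0] = 4 + 0 = 4
  P[1] = -6 + 16 = 10
  P[2] = 8 + 16 = 24
  P[3] = 15 + 16 = 31
  P[4] = 32 + 16 = 48
  P[5] = 22 + 16 = 38
  P[6] = 34 + 16 = 50
  P[7] = 49 + 16 = 65

Answer: [4, 10, 24, 31, 48, 38, 50, 65]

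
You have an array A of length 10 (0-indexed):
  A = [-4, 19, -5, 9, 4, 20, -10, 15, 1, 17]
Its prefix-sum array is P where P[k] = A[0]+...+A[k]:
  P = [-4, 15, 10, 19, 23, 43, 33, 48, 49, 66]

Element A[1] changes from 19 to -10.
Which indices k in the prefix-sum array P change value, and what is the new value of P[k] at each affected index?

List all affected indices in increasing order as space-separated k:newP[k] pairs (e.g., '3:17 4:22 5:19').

P[k] = A[0] + ... + A[k]
P[k] includes A[1] iff k >= 1
Affected indices: 1, 2, ..., 9; delta = -29
  P[1]: 15 + -29 = -14
  P[2]: 10 + -29 = -19
  P[3]: 19 + -29 = -10
  P[4]: 23 + -29 = -6
  P[5]: 43 + -29 = 14
  P[6]: 33 + -29 = 4
  P[7]: 48 + -29 = 19
  P[8]: 49 + -29 = 20
  P[9]: 66 + -29 = 37

Answer: 1:-14 2:-19 3:-10 4:-6 5:14 6:4 7:19 8:20 9:37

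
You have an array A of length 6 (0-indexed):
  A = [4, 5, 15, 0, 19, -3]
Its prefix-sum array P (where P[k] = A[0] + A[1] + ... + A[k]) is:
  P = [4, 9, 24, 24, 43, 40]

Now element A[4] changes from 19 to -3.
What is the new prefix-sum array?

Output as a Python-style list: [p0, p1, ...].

Answer: [4, 9, 24, 24, 21, 18]

Derivation:
Change: A[4] 19 -> -3, delta = -22
P[k] for k < 4: unchanged (A[4] not included)
P[k] for k >= 4: shift by delta = -22
  P[0] = 4 + 0 = 4
  P[1] = 9 + 0 = 9
  P[2] = 24 + 0 = 24
  P[3] = 24 + 0 = 24
  P[4] = 43 + -22 = 21
  P[5] = 40 + -22 = 18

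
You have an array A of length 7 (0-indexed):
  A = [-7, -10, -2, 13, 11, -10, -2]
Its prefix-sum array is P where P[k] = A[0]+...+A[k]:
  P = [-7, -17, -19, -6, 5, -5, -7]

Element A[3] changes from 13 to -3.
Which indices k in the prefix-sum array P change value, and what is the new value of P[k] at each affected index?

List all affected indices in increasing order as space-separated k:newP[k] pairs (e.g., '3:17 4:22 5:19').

Answer: 3:-22 4:-11 5:-21 6:-23

Derivation:
P[k] = A[0] + ... + A[k]
P[k] includes A[3] iff k >= 3
Affected indices: 3, 4, ..., 6; delta = -16
  P[3]: -6 + -16 = -22
  P[4]: 5 + -16 = -11
  P[5]: -5 + -16 = -21
  P[6]: -7 + -16 = -23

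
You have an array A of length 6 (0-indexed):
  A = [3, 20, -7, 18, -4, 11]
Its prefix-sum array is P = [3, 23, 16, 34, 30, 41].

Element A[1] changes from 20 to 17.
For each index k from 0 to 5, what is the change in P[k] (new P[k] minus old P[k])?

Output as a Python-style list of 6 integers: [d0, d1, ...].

Element change: A[1] 20 -> 17, delta = -3
For k < 1: P[k] unchanged, delta_P[k] = 0
For k >= 1: P[k] shifts by exactly -3
Delta array: [0, -3, -3, -3, -3, -3]

Answer: [0, -3, -3, -3, -3, -3]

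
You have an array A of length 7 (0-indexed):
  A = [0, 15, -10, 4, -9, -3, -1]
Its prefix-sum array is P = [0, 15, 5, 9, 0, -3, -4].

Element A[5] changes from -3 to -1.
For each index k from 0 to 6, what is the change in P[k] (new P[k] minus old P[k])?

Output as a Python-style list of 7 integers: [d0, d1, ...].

Answer: [0, 0, 0, 0, 0, 2, 2]

Derivation:
Element change: A[5] -3 -> -1, delta = 2
For k < 5: P[k] unchanged, delta_P[k] = 0
For k >= 5: P[k] shifts by exactly 2
Delta array: [0, 0, 0, 0, 0, 2, 2]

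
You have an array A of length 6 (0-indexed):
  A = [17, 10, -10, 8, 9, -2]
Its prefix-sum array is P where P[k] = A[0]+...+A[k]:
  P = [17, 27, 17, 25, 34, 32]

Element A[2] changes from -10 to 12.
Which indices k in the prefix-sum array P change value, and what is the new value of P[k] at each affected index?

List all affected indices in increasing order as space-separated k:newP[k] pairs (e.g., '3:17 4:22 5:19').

P[k] = A[0] + ... + A[k]
P[k] includes A[2] iff k >= 2
Affected indices: 2, 3, ..., 5; delta = 22
  P[2]: 17 + 22 = 39
  P[3]: 25 + 22 = 47
  P[4]: 34 + 22 = 56
  P[5]: 32 + 22 = 54

Answer: 2:39 3:47 4:56 5:54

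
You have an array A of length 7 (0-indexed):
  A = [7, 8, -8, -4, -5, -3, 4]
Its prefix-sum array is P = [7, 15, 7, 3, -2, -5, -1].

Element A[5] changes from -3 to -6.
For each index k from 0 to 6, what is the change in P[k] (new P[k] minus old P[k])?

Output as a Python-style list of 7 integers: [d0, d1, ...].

Element change: A[5] -3 -> -6, delta = -3
For k < 5: P[k] unchanged, delta_P[k] = 0
For k >= 5: P[k] shifts by exactly -3
Delta array: [0, 0, 0, 0, 0, -3, -3]

Answer: [0, 0, 0, 0, 0, -3, -3]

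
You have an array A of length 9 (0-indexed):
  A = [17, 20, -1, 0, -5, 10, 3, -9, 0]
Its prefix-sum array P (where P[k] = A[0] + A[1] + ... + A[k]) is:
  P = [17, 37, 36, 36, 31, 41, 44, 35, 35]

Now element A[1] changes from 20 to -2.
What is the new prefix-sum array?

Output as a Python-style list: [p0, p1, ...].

Change: A[1] 20 -> -2, delta = -22
P[k] for k < 1: unchanged (A[1] not included)
P[k] for k >= 1: shift by delta = -22
  P[0] = 17 + 0 = 17
  P[1] = 37 + -22 = 15
  P[2] = 36 + -22 = 14
  P[3] = 36 + -22 = 14
  P[4] = 31 + -22 = 9
  P[5] = 41 + -22 = 19
  P[6] = 44 + -22 = 22
  P[7] = 35 + -22 = 13
  P[8] = 35 + -22 = 13

Answer: [17, 15, 14, 14, 9, 19, 22, 13, 13]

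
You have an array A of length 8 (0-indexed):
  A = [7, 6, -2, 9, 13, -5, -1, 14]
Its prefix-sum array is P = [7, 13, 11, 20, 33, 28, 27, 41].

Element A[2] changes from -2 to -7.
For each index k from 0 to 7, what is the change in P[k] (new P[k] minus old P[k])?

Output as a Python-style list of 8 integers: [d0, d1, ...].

Element change: A[2] -2 -> -7, delta = -5
For k < 2: P[k] unchanged, delta_P[k] = 0
For k >= 2: P[k] shifts by exactly -5
Delta array: [0, 0, -5, -5, -5, -5, -5, -5]

Answer: [0, 0, -5, -5, -5, -5, -5, -5]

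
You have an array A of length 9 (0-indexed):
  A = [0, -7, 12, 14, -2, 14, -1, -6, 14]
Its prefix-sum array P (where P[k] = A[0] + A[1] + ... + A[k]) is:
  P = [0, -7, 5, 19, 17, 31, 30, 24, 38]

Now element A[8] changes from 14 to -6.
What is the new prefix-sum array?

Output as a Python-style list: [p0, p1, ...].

Change: A[8] 14 -> -6, delta = -20
P[k] for k < 8: unchanged (A[8] not included)
P[k] for k >= 8: shift by delta = -20
  P[0] = 0 + 0 = 0
  P[1] = -7 + 0 = -7
  P[2] = 5 + 0 = 5
  P[3] = 19 + 0 = 19
  P[4] = 17 + 0 = 17
  P[5] = 31 + 0 = 31
  P[6] = 30 + 0 = 30
  P[7] = 24 + 0 = 24
  P[8] = 38 + -20 = 18

Answer: [0, -7, 5, 19, 17, 31, 30, 24, 18]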